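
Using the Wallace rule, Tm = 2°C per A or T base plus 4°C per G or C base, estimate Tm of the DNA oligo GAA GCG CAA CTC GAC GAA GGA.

66°C

Scanning the sequence gives G=7, T=1, C=5, A=8.
AT pairs contribute 9, GC pairs contribute 12.
Tm = 2×9 + 4×12 = 66°C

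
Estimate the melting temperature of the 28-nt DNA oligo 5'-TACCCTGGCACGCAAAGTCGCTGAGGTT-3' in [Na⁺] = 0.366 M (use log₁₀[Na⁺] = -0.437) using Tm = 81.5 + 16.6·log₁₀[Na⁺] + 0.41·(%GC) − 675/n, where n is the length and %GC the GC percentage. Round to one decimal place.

Length n = 28. Base counts: A=6, C=8, T=6, G=8
G+C = 16, so %GC = 16/28 × 100 = 57.143%
Salt term: 16.6 × (-0.437) = -7.254
GC term: 0.41 × 57.143 = 23.429; length term: −675/28 = −24.107
Tm = 81.5 + (-7.254) + 23.429 − 24.107 = 73.568 → 73.6°C

73.6°C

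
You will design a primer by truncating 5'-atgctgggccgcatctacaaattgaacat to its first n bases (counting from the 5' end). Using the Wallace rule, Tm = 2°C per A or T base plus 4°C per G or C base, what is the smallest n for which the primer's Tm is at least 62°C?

n = 20

First 19 bases: ATGCTGGGCCGCATCTACA → Tm = 60°C (< 62°C)
First 20 bases: ATGCTGGGCCGCATCTACAA → Tm = 62°C (≥ 62°C)
Since every base adds ≥2°C, Tm only increases with n, so the threshold is first crossed at n = 20.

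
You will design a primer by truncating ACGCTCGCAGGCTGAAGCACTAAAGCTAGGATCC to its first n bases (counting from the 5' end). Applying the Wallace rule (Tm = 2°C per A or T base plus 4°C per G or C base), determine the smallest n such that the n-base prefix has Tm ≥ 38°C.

n = 11

First 10 bases: ACGCTCGCAG → Tm = 34°C (< 38°C)
First 11 bases: ACGCTCGCAGG → Tm = 38°C (≥ 38°C)
Each additional base adds 2°C (A/T) or 4°C (G/C), so Tm is non-decreasing in n; n = 11 is the first length to reach 38°C.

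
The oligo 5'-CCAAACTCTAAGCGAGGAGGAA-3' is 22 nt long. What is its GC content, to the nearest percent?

G=6, C=5, A=9, T=2
G+C = 6 + 5 = 11 out of 22 bases
%GC = 11/22 × 100 = 50% ≈ 50%

50%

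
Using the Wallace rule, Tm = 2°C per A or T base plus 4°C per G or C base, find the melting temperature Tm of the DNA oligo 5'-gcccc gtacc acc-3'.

46°C

A=2, G=2, C=8, T=1
A+T = 3, G+C = 10
Tm = 4·10 + 2·3 = 40 + 6 = 46°C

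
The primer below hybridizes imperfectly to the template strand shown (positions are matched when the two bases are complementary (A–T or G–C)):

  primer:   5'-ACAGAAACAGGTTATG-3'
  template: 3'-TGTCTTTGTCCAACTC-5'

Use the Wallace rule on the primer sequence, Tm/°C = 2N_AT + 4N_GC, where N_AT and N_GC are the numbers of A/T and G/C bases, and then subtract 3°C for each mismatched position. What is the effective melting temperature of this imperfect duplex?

Primer base counts: A=7, T=3, G=4, C=2 → A+T=10, G+C=6
Perfect-match Tm = 2(10) + 4(6) = 20 + 24 = 44°C
Mismatches (positions where the bases are not complementary): 2 (at positions 14, 15)
Effective Tm = 44 − 2×3 = 44 − 6 = 38°C

38°C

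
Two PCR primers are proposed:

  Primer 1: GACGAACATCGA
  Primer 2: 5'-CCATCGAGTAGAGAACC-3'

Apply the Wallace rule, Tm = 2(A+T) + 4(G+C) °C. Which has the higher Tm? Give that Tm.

Primer 1: A+T=6, G+C=6 → Tm = 2(6)+4(6) = 36°C
Primer 2: A+T=8, G+C=9 → Tm = 2(8)+4(9) = 52°C
36°C vs 52°C → primer 2 is higher.

Primer 2, 52°C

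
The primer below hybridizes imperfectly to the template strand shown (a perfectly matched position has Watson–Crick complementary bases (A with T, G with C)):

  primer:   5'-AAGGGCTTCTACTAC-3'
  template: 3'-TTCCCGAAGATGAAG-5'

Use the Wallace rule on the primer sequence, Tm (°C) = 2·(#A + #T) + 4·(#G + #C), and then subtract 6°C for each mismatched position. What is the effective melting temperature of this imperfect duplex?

Primer base counts: A=4, T=4, G=3, C=4 → A+T=8, G+C=7
Perfect-match Tm = 2(8) + 4(7) = 16 + 28 = 44°C
Mismatches (positions where the bases are not complementary): 1 (at position 14)
Effective Tm = 44 − 1×6 = 44 − 6 = 38°C

38°C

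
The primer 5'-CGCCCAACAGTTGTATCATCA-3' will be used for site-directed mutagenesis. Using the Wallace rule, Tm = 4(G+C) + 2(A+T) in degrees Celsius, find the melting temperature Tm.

62°C

A=6, C=7, T=5, G=3
AT pairs contribute 11, GC pairs contribute 10.
Tm = 2(11) + 4(10) = 22 + 40 = 62°C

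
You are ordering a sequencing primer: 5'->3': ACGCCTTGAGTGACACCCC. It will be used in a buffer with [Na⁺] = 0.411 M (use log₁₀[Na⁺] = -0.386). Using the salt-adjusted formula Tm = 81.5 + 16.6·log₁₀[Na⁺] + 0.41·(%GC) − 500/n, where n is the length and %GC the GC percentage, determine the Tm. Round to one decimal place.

74.7°C

Length n = 19. Base counts: C=8, T=3, G=4, A=4
G+C = 12, so %GC = 12/19 × 100 = 63.158%
Salt term: 16.6 × (-0.386) = -6.408
GC term: 0.41 × 63.158 = 25.895; length term: −500/19 = −26.316
Tm = 81.5 + (-6.408) + 25.895 − 26.316 = 74.671 → 74.7°C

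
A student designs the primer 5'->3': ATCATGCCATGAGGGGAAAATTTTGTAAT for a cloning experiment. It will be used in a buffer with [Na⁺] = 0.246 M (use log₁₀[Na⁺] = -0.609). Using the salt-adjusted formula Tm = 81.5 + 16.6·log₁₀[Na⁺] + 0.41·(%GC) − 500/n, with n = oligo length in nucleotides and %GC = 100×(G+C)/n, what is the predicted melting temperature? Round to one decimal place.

Length n = 29. T=9, C=3, A=10, G=7
G+C = 10, so %GC = 10/29 × 100 = 34.483%
Salt term: 16.6 × (-0.609) = -10.109
GC term: 0.41 × 34.483 = 14.138; length term: −500/29 = −17.241
Tm = 81.5 + (-10.109) + 14.138 − 17.241 = 68.288 → 68.3°C

68.3°C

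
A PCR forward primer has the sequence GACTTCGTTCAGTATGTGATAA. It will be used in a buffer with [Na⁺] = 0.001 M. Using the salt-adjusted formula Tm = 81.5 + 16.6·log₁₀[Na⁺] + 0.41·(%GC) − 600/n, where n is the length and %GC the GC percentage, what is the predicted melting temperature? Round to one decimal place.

19.3°C

Length n = 22. Counting bases: G=5, A=6, T=8, C=3
G+C = 8, so %GC = 8/22 × 100 = 36.364%
Salt term: 16.6 × (-3) = -49.8
GC term: 0.41 × 36.364 = 14.909; length term: −600/22 = −27.273
Tm = 81.5 + (-49.8) + 14.909 − 27.273 = 19.336 → 19.3°C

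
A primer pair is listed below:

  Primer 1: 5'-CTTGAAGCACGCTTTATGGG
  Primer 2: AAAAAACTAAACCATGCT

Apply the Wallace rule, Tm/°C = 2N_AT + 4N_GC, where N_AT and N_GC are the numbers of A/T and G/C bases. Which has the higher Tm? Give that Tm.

Primer 1, 60°C

Primer 1: A+T=10, G+C=10 → Tm = 2(10)+4(10) = 60°C
Primer 2: A+T=13, G+C=5 → Tm = 2(13)+4(5) = 46°C
60°C vs 46°C → primer 1 is higher.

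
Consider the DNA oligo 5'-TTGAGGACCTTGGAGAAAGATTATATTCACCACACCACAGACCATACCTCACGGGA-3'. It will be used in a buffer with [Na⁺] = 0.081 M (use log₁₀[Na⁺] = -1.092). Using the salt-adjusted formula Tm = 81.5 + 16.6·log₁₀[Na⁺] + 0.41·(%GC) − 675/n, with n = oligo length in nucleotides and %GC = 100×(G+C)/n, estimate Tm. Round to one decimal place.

70.4°C

Length n = 56. Scanning the sequence gives A=19, C=15, T=11, G=11.
G+C = 26, so %GC = 26/56 × 100 = 46.429%
Salt term: 16.6 × (-1.092) = -18.127
GC term: 0.41 × 46.429 = 19.036; length term: −675/56 = −12.054
Tm = 81.5 + (-18.127) + 19.036 − 12.054 = 70.355 → 70.4°C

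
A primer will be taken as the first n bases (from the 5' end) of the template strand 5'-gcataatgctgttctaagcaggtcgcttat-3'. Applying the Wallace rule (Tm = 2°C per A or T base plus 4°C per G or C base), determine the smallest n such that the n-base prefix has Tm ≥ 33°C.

n = 12

First 11 bases: GCATAATGCTG → Tm = 32°C (< 33°C)
First 12 bases: GCATAATGCTGT → Tm = 34°C (≥ 33°C)
Each additional base adds 2°C (A/T) or 4°C (G/C), so Tm is non-decreasing in n; n = 12 is the first length to reach 33°C.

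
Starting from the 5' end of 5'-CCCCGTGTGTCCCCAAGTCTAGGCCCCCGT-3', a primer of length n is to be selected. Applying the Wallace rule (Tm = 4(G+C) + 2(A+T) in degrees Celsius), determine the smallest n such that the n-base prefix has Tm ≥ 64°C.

n = 19

First 18 bases: CCCCGTGTGTCCCCAAGT → Tm = 60°C (< 64°C)
First 19 bases: CCCCGTGTGTCCCCAAGTC → Tm = 64°C (≥ 64°C)
Since every base adds ≥2°C, Tm only increases with n, so the threshold is first crossed at n = 19.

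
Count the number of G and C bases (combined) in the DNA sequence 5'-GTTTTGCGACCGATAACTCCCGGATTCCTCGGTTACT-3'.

19

C=11, T=12, G=8, A=6
G+C = 8 + 11 = 19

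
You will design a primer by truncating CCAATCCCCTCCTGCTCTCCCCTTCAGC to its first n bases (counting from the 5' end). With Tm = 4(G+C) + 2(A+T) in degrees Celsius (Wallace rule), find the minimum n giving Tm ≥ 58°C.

n = 18

First 17 bases: CCAATCCCCTCCTGCTC → Tm = 56°C (< 58°C)
First 18 bases: CCAATCCCCTCCTGCTCT → Tm = 58°C (≥ 58°C)
Each additional base adds 2°C (A/T) or 4°C (G/C), so Tm is non-decreasing in n; n = 18 is the first length to reach 58°C.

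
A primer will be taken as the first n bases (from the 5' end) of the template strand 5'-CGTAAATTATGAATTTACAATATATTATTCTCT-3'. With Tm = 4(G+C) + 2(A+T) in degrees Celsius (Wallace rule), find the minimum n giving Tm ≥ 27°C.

First 10 bases: CGTAAATTAT → Tm = 24°C (< 27°C)
First 11 bases: CGTAAATTATG → Tm = 28°C (≥ 27°C)
Since every base adds ≥2°C, Tm only increases with n, so the threshold is first crossed at n = 11.

n = 11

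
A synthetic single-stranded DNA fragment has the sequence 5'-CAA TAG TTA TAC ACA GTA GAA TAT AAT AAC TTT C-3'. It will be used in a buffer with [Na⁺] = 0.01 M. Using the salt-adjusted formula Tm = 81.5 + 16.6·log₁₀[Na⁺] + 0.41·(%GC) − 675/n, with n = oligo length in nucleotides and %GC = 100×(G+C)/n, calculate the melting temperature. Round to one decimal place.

38.1°C

Length n = 34. Scanning the sequence gives T=11, G=3, C=5, A=15.
G+C = 8, so %GC = 8/34 × 100 = 23.529%
Salt term: 16.6 × (-2) = -33.2
GC term: 0.41 × 23.529 = 9.647; length term: −675/34 = −19.853
Tm = 81.5 + (-33.2) + 9.647 − 19.853 = 38.094 → 38.1°C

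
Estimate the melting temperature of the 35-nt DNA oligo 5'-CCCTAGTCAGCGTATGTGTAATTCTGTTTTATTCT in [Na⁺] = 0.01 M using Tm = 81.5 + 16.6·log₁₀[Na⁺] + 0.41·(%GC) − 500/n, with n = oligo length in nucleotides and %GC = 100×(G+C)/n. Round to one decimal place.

Length n = 35. Counting bases: G=6, C=7, T=16, A=6
G+C = 13, so %GC = 13/35 × 100 = 37.143%
Salt term: 16.6 × (-2) = -33.2
GC term: 0.41 × 37.143 = 15.229; length term: −500/35 = −14.286
Tm = 81.5 + (-33.2) + 15.229 − 14.286 = 49.243 → 49.2°C

49.2°C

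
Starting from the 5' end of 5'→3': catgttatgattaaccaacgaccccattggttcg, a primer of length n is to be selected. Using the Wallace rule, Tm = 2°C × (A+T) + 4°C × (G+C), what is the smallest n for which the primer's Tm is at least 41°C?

n = 16

First 15 bases: CATGTTATGATTAAC → Tm = 38°C (< 41°C)
First 16 bases: CATGTTATGATTAACC → Tm = 42°C (≥ 41°C)
Since every base adds ≥2°C, Tm only increases with n, so the threshold is first crossed at n = 16.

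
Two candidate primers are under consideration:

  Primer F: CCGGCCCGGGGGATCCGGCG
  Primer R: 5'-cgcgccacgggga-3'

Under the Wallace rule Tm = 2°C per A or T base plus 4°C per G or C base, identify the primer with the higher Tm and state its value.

Primer F, 76°C

Primer F: A+T=2, G+C=18 → Tm = 2(2)+4(18) = 76°C
Primer R: A+T=2, G+C=11 → Tm = 2(2)+4(11) = 48°C
76°C vs 48°C → primer F is higher.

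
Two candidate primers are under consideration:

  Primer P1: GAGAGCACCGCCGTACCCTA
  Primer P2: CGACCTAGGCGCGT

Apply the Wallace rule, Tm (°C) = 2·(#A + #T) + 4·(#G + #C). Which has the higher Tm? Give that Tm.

Primer P1: A+T=7, G+C=13 → Tm = 2(7)+4(13) = 66°C
Primer P2: A+T=4, G+C=10 → Tm = 2(4)+4(10) = 48°C
66°C vs 48°C → primer P1 is higher.

Primer P1, 66°C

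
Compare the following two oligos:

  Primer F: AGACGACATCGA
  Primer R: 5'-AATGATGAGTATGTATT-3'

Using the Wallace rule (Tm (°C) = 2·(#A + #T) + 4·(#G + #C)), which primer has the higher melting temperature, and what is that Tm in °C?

Primer R, 42°C

Primer F: A+T=6, G+C=6 → Tm = 2(6)+4(6) = 36°C
Primer R: A+T=13, G+C=4 → Tm = 2(13)+4(4) = 42°C
36°C vs 42°C → primer R is higher.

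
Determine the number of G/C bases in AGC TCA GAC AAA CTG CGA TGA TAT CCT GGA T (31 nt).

Counting bases: C=7, A=10, G=7, T=7
Total G or C: 7 + 7 = 14

14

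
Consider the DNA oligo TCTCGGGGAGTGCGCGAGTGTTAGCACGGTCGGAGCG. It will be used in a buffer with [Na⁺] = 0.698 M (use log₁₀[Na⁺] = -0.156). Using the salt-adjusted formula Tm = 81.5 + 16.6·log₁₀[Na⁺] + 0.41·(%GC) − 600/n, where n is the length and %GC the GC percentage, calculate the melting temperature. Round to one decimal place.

Length n = 37. Counting bases: C=8, T=7, A=5, G=17
G+C = 25, so %GC = 25/37 × 100 = 67.568%
Salt term: 16.6 × (-0.156) = -2.59
GC term: 0.41 × 67.568 = 27.703; length term: −600/37 = −16.216
Tm = 81.5 + (-2.59) + 27.703 − 16.216 = 90.397 → 90.4°C

90.4°C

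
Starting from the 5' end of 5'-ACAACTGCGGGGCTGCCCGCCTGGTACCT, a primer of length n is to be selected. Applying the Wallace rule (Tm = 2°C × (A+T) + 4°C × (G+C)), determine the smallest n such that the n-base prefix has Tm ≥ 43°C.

n = 13

First 12 bases: ACAACTGCGGGG → Tm = 40°C (< 43°C)
First 13 bases: ACAACTGCGGGGC → Tm = 44°C (≥ 43°C)
Each additional base adds 2°C (A/T) or 4°C (G/C), so Tm is non-decreasing in n; n = 13 is the first length to reach 43°C.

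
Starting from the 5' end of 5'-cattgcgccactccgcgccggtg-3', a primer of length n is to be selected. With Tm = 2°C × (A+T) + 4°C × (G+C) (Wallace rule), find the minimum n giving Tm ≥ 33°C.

n = 11

First 10 bases: CATTGCGCCA → Tm = 32°C (< 33°C)
First 11 bases: CATTGCGCCAC → Tm = 36°C (≥ 33°C)
Since every base adds ≥2°C, Tm only increases with n, so the threshold is first crossed at n = 11.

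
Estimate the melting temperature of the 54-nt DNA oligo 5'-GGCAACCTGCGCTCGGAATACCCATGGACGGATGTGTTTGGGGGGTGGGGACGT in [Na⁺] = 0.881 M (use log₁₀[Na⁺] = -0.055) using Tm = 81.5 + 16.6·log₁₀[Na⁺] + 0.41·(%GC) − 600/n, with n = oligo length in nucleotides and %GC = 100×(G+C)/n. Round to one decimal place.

95.3°C

Length n = 54. Base counts: A=9, T=11, C=11, G=23
G+C = 34, so %GC = 34/54 × 100 = 62.963%
Salt term: 16.6 × (-0.055) = -0.913
GC term: 0.41 × 62.963 = 25.815; length term: −600/54 = −11.111
Tm = 81.5 + (-0.913) + 25.815 − 11.111 = 95.291 → 95.3°C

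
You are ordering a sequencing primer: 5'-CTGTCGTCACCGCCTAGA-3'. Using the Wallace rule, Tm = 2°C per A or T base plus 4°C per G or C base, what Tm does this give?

58°C

Scanning the sequence gives T=4, A=3, G=4, C=7.
A+T = 7, G+C = 11
Tm = 2×7 + 4×11 = 58°C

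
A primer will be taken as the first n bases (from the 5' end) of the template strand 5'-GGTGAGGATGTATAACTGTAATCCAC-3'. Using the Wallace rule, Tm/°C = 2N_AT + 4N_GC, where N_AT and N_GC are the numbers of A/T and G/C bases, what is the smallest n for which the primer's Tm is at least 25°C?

First 7 bases: GGTGAGG → Tm = 24°C (< 25°C)
First 8 bases: GGTGAGGA → Tm = 26°C (≥ 25°C)
Each additional base adds 2°C (A/T) or 4°C (G/C), so Tm is non-decreasing in n; n = 8 is the first length to reach 25°C.

n = 8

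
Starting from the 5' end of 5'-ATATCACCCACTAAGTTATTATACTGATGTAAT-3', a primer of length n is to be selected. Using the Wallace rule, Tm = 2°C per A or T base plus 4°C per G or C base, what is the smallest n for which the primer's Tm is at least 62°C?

n = 24

First 23 bases: ATATCACCCACTAAGTTATTATA → Tm = 58°C (< 62°C)
First 24 bases: ATATCACCCACTAAGTTATTATAC → Tm = 62°C (≥ 62°C)
Since every base adds ≥2°C, Tm only increases with n, so the threshold is first crossed at n = 24.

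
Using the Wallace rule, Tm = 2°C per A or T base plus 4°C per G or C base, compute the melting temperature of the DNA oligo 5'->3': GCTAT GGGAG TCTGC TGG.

58°C

A=2, T=5, G=8, C=3
AT pairs contribute 7, GC pairs contribute 11.
Tm = 2(7) + 4(11) = 14 + 44 = 58°C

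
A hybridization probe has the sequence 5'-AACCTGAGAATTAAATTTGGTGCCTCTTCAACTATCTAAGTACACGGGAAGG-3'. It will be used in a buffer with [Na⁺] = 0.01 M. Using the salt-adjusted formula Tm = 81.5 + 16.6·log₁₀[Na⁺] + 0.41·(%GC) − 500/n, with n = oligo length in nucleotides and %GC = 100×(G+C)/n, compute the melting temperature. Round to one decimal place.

55.2°C

Length n = 52. Counting bases: T=14, G=11, C=10, A=17
G+C = 21, so %GC = 21/52 × 100 = 40.385%
Salt term: 16.6 × (-2) = -33.2
GC term: 0.41 × 40.385 = 16.558; length term: −500/52 = −9.615
Tm = 81.5 + (-33.2) + 16.558 − 9.615 = 55.243 → 55.2°C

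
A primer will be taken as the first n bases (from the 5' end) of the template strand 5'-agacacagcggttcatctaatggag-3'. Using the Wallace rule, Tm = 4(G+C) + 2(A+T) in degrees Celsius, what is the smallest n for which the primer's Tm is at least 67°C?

First 22 bases: AGACACAGCGGTTCATCTAATG → Tm = 64°C (< 67°C)
First 23 bases: AGACACAGCGGTTCATCTAATGG → Tm = 68°C (≥ 67°C)
Each additional base adds 2°C (A/T) or 4°C (G/C), so Tm is non-decreasing in n; n = 23 is the first length to reach 67°C.

n = 23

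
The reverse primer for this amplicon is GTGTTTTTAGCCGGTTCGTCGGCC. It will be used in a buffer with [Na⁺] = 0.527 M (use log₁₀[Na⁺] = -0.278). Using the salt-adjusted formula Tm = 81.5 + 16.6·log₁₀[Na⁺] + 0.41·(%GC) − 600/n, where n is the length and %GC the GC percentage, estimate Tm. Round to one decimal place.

Length n = 24. A=1, G=8, T=9, C=6
G+C = 14, so %GC = 14/24 × 100 = 58.333%
Salt term: 16.6 × (-0.278) = -4.615
GC term: 0.41 × 58.333 = 23.917; length term: −600/24 = −25
Tm = 81.5 + (-4.615) + 23.917 − 25 = 75.802 → 75.8°C

75.8°C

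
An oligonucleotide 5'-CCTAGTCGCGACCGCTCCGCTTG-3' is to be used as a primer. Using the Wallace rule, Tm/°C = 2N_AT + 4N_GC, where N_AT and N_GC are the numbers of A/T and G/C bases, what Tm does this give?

78°C

Base counts: A=2, G=6, T=5, C=10
So N_AT = 7 and N_GC = 16.
Tm = 4·16 + 2·7 = 64 + 14 = 78°C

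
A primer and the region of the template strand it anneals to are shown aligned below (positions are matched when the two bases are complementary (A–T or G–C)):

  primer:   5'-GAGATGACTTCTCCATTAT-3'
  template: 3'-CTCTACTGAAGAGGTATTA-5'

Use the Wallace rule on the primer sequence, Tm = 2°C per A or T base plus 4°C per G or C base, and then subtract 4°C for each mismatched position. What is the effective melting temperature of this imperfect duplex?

48°C

Primer base counts: A=5, T=7, G=3, C=4 → A+T=12, G+C=7
Perfect-match Tm = 2(12) + 4(7) = 24 + 28 = 52°C
Mismatches (positions where the bases are not complementary): 1 (at position 17)
Effective Tm = 52 − 1×4 = 52 − 4 = 48°C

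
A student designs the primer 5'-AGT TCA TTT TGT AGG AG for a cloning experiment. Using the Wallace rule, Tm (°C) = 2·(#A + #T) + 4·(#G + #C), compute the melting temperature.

46°C

T=7, A=4, G=5, C=1
A+T = 11, G+C = 6
Tm = 4·6 + 2·11 = 24 + 22 = 46°C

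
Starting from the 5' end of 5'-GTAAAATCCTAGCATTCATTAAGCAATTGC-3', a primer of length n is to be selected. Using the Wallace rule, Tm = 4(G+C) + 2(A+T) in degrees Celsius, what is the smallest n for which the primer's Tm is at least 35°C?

First 12 bases: GTAAAATCCTAG → Tm = 32°C (< 35°C)
First 13 bases: GTAAAATCCTAGC → Tm = 36°C (≥ 35°C)
Each additional base adds 2°C (A/T) or 4°C (G/C), so Tm is non-decreasing in n; n = 13 is the first length to reach 35°C.

n = 13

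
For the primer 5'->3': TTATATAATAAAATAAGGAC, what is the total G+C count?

G=2, T=6, A=11, C=1
G+C = 2 + 1 = 3

3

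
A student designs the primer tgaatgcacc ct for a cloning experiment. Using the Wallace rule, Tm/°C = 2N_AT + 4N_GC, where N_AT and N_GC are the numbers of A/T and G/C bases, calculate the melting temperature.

Counting bases: C=4, A=3, T=3, G=2
AT pairs contribute 6, GC pairs contribute 6.
Tm = 2×6 + 4×6 = 36°C

36°C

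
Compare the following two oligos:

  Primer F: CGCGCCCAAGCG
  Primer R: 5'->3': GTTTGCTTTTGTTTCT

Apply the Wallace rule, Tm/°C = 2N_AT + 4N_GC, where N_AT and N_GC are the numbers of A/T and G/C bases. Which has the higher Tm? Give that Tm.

Primer F, 44°C

Primer F: A+T=2, G+C=10 → Tm = 2(2)+4(10) = 44°C
Primer R: A+T=11, G+C=5 → Tm = 2(11)+4(5) = 42°C
44°C vs 42°C → primer F is higher.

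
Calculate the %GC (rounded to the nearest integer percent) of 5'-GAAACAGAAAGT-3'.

33%

A=7, T=1, G=3, C=1
G+C = 3 + 1 = 4 out of 12 bases
%GC = 4/12 × 100 = 33.33% ≈ 33%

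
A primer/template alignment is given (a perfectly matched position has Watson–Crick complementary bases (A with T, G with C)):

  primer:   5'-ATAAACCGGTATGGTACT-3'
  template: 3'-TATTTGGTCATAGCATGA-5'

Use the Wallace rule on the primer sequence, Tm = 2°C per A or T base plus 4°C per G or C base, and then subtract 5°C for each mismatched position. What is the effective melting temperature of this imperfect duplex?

Primer base counts: A=6, T=5, G=4, C=3 → A+T=11, G+C=7
Perfect-match Tm = 2(11) + 4(7) = 22 + 28 = 50°C
Mismatches (positions where the bases are not complementary): 2 (at positions 8, 13)
Effective Tm = 50 − 2×5 = 50 − 10 = 40°C

40°C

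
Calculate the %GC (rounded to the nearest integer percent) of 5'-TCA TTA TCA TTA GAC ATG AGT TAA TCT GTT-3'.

27%

Base counts: T=13, A=9, C=4, G=4
G+C = 4 + 4 = 8 out of 30 bases
%GC = 8/30 × 100 = 26.67% ≈ 27%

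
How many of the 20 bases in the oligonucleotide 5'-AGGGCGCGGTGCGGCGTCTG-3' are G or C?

16

Scanning the sequence gives A=1, G=11, C=5, T=3.
G+C = 11 + 5 = 16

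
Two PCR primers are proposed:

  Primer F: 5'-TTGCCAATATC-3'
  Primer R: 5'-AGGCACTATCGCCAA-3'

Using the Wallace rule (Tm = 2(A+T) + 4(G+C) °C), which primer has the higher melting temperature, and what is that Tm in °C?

Primer F: A+T=7, G+C=4 → Tm = 2(7)+4(4) = 30°C
Primer R: A+T=7, G+C=8 → Tm = 2(7)+4(8) = 46°C
30°C vs 46°C → primer R is higher.

Primer R, 46°C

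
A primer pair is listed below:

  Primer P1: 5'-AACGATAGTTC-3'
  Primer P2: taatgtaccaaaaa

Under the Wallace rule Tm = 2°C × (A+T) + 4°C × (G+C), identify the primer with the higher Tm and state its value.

Primer P1: A+T=7, G+C=4 → Tm = 2(7)+4(4) = 30°C
Primer P2: A+T=11, G+C=3 → Tm = 2(11)+4(3) = 34°C
30°C vs 34°C → primer P2 is higher.

Primer P2, 34°C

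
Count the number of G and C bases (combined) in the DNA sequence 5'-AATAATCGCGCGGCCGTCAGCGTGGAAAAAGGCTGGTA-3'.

Base counts: C=8, G=13, T=6, A=11
Total G or C: 13 + 8 = 21

21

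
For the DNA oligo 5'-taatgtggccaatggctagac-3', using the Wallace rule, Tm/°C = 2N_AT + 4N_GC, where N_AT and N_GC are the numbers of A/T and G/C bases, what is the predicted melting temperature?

62°C

Scanning the sequence gives A=6, G=6, T=5, C=4.
A+T = 11, G+C = 10
Tm = 2(11) + 4(10) = 22 + 40 = 62°C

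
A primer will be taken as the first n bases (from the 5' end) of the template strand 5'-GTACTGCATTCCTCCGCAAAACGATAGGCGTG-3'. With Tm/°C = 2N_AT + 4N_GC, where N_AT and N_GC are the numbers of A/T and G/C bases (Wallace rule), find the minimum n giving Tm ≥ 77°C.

n = 27

First 26 bases: GTACTGCATTCCTCCGCAAAACGATA → Tm = 76°C (< 77°C)
First 27 bases: GTACTGCATTCCTCCGCAAAACGATAG → Tm = 80°C (≥ 77°C)
Since every base adds ≥2°C, Tm only increases with n, so the threshold is first crossed at n = 27.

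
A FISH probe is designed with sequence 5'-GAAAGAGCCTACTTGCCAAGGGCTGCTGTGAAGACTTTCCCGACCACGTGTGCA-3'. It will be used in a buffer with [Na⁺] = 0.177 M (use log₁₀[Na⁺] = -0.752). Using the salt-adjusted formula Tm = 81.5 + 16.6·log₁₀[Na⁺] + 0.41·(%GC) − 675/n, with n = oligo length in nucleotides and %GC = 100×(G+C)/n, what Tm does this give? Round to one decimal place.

79.3°C

Length n = 54. G=15, T=11, C=15, A=13
G+C = 30, so %GC = 30/54 × 100 = 55.556%
Salt term: 16.6 × (-0.752) = -12.483
GC term: 0.41 × 55.556 = 22.778; length term: −675/54 = −12.5
Tm = 81.5 + (-12.483) + 22.778 − 12.5 = 79.295 → 79.3°C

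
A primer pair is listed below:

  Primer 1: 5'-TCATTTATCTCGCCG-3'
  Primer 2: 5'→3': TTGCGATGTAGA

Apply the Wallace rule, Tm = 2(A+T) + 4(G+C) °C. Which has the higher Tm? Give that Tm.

Primer 1: A+T=8, G+C=7 → Tm = 2(8)+4(7) = 44°C
Primer 2: A+T=7, G+C=5 → Tm = 2(7)+4(5) = 34°C
44°C vs 34°C → primer 1 is higher.

Primer 1, 44°C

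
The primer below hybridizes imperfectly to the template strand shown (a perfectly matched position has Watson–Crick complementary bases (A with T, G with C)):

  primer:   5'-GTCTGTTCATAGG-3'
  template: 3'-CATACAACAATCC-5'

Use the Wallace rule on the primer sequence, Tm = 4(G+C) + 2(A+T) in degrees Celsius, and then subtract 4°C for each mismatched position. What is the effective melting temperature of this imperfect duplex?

Primer base counts: A=2, T=5, G=4, C=2 → A+T=7, G+C=6
Perfect-match Tm = 2(7) + 4(6) = 14 + 24 = 38°C
Mismatches (positions where the bases are not complementary): 3 (at positions 3, 8, 9)
Effective Tm = 38 − 3×4 = 38 − 12 = 26°C

26°C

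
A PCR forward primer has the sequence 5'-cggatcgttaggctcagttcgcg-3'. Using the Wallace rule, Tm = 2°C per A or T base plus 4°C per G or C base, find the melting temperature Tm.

74°C

Counting bases: G=8, C=6, T=6, A=3
A+T = 9, G+C = 14
Tm = 2(9) + 4(14) = 18 + 56 = 74°C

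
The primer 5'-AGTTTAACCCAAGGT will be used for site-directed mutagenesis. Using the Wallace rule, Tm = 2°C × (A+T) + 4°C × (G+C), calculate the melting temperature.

Scanning the sequence gives G=3, A=5, T=4, C=3.
AT pairs contribute 9, GC pairs contribute 6.
Tm = 4·6 + 2·9 = 24 + 18 = 42°C

42°C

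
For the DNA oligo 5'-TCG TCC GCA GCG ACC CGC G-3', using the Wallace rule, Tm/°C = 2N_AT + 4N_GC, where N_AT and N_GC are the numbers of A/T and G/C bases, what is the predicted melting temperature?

68°C

Scanning the sequence gives A=2, T=2, G=6, C=9.
AT pairs contribute 4, GC pairs contribute 15.
Tm = 2×4 + 4×15 = 68°C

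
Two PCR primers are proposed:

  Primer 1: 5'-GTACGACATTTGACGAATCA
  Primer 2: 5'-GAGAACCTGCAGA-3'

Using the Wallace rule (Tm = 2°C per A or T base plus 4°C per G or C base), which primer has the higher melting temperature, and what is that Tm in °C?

Primer 1, 56°C

Primer 1: A+T=12, G+C=8 → Tm = 2(12)+4(8) = 56°C
Primer 2: A+T=6, G+C=7 → Tm = 2(6)+4(7) = 40°C
56°C vs 40°C → primer 1 is higher.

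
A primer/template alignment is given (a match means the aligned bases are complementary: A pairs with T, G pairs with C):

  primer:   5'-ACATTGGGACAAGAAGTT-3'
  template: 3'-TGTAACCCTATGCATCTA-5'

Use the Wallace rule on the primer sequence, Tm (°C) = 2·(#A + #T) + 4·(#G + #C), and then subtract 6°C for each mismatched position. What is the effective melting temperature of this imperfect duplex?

Primer base counts: A=7, T=4, G=5, C=2 → A+T=11, G+C=7
Perfect-match Tm = 2(11) + 4(7) = 22 + 28 = 50°C
Mismatches (positions where the bases are not complementary): 4 (at positions 10, 12, 14, 17)
Effective Tm = 50 − 4×6 = 50 − 24 = 26°C

26°C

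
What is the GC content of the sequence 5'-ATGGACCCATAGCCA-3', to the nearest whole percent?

A=5, T=2, C=5, G=3
G+C = 3 + 5 = 8 out of 15 bases
%GC = 8/15 × 100 = 53.33% ≈ 53%

53%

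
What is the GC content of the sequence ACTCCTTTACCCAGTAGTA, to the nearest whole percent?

Base counts: C=6, G=2, A=5, T=6
G+C = 2 + 6 = 8 out of 19 bases
%GC = 8/19 × 100 = 42.11% ≈ 42%

42%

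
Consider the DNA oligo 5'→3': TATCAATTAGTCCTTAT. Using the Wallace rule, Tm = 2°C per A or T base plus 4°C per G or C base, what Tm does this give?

42°C

Counting bases: T=8, G=1, C=3, A=5
AT pairs contribute 13, GC pairs contribute 4.
Tm = 4·4 + 2·13 = 16 + 26 = 42°C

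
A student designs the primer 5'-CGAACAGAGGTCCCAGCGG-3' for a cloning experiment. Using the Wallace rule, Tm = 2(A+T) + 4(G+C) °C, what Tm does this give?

Scanning the sequence gives A=5, C=6, G=7, T=1.
AT pairs contribute 6, GC pairs contribute 13.
Tm = 4·13 + 2·6 = 52 + 12 = 64°C

64°C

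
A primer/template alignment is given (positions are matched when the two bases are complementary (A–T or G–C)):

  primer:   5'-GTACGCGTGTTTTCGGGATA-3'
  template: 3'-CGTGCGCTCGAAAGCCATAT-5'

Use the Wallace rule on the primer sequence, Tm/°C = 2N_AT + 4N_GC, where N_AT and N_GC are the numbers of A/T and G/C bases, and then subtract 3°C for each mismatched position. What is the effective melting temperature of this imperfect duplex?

Primer base counts: A=3, T=7, G=7, C=3 → A+T=10, G+C=10
Perfect-match Tm = 2(10) + 4(10) = 20 + 40 = 60°C
Mismatches (positions where the bases are not complementary): 4 (at positions 2, 8, 10, 17)
Effective Tm = 60 − 4×3 = 60 − 12 = 48°C

48°C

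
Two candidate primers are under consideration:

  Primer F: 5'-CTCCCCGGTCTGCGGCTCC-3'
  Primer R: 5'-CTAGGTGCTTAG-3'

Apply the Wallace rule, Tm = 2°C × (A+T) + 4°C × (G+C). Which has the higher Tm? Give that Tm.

Primer F: A+T=4, G+C=15 → Tm = 2(4)+4(15) = 68°C
Primer R: A+T=6, G+C=6 → Tm = 2(6)+4(6) = 36°C
68°C vs 36°C → primer F is higher.

Primer F, 68°C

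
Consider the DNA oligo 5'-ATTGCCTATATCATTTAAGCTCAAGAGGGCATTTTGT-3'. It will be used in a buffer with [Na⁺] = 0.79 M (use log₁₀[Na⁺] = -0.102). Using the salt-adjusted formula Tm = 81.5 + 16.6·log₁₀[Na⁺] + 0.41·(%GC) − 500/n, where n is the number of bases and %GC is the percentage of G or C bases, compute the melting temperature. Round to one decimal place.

80.7°C

Length n = 37. G=7, T=14, C=6, A=10
G+C = 13, so %GC = 13/37 × 100 = 35.135%
Salt term: 16.6 × (-0.102) = -1.693
GC term: 0.41 × 35.135 = 14.405; length term: −500/37 = −13.514
Tm = 81.5 + (-1.693) + 14.405 − 13.514 = 80.698 → 80.7°C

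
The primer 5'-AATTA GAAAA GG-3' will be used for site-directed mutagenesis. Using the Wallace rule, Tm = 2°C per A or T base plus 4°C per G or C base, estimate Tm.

C=0, A=7, G=3, T=2
So N_AT = 9 and N_GC = 3.
Tm = 2×9 + 4×3 = 30°C

30°C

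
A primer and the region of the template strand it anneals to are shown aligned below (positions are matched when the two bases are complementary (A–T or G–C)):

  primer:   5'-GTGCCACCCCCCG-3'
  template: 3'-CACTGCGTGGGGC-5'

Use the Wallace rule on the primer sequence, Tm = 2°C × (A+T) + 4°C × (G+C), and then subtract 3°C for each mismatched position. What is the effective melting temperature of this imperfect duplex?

Primer base counts: A=1, T=1, G=3, C=8 → A+T=2, G+C=11
Perfect-match Tm = 2(2) + 4(11) = 4 + 44 = 48°C
Mismatches (positions where the bases are not complementary): 3 (at positions 4, 6, 8)
Effective Tm = 48 − 3×3 = 48 − 9 = 39°C

39°C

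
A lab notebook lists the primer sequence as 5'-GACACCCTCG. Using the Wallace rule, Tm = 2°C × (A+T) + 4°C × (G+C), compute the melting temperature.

34°C

T=1, C=5, A=2, G=2
A+T = 3, G+C = 7
Tm = 2×3 + 4×7 = 34°C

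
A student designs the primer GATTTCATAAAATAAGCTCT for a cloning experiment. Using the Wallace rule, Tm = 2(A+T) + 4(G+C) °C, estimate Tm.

Counting bases: T=7, G=2, A=8, C=3
AT pairs contribute 15, GC pairs contribute 5.
Tm = 4·5 + 2·15 = 20 + 30 = 50°C

50°C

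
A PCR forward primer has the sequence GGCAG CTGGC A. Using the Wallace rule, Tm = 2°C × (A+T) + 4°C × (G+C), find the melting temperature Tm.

38°C

Counting bases: T=1, A=2, C=3, G=5
A+T = 3, G+C = 8
Tm = 4·8 + 2·3 = 32 + 6 = 38°C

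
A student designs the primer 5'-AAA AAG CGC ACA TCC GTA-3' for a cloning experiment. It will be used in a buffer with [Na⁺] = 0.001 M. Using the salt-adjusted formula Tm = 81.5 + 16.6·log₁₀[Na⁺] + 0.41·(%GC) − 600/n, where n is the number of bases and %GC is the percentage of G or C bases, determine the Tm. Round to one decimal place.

16.6°C

Length n = 18. Scanning the sequence gives T=2, A=8, C=5, G=3.
G+C = 8, so %GC = 8/18 × 100 = 44.444%
Salt term: 16.6 × (-3) = -49.8
GC term: 0.41 × 44.444 = 18.222; length term: −600/18 = −33.333
Tm = 81.5 + (-49.8) + 18.222 − 33.333 = 16.589 → 16.6°C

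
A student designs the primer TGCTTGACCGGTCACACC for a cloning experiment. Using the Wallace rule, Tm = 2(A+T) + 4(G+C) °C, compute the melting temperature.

58°C

Scanning the sequence gives T=4, A=3, G=4, C=7.
AT pairs contribute 7, GC pairs contribute 11.
Tm = 2(7) + 4(11) = 14 + 44 = 58°C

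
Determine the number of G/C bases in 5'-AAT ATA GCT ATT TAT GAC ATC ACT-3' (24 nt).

6

Scanning the sequence gives C=4, A=9, G=2, T=9.
Total G or C: 2 + 4 = 6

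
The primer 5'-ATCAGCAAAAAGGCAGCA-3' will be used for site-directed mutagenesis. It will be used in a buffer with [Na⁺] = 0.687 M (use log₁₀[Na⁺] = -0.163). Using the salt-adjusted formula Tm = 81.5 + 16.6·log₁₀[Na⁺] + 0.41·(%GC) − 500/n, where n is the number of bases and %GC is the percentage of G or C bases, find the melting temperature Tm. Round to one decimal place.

Length n = 18. Counting bases: G=4, T=1, C=4, A=9
G+C = 8, so %GC = 8/18 × 100 = 44.444%
Salt term: 16.6 × (-0.163) = -2.706
GC term: 0.41 × 44.444 = 18.222; length term: −500/18 = −27.778
Tm = 81.5 + (-2.706) + 18.222 − 27.778 = 69.238 → 69.2°C

69.2°C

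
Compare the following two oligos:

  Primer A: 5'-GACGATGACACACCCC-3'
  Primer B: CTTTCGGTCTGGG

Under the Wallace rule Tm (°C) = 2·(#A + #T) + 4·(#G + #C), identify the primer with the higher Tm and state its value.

Primer A, 52°C

Primer A: A+T=6, G+C=10 → Tm = 2(6)+4(10) = 52°C
Primer B: A+T=5, G+C=8 → Tm = 2(5)+4(8) = 42°C
52°C vs 42°C → primer A is higher.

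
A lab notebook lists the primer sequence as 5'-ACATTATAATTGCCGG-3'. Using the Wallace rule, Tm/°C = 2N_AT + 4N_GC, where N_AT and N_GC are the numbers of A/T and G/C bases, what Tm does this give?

A=5, G=3, T=5, C=3
So N_AT = 10 and N_GC = 6.
Tm = 4·6 + 2·10 = 24 + 20 = 44°C

44°C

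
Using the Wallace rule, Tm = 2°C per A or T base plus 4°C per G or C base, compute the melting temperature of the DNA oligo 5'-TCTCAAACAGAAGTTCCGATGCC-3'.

68°C

Counting bases: C=7, G=4, A=7, T=5
A+T = 12, G+C = 11
Tm = 2×12 + 4×11 = 68°C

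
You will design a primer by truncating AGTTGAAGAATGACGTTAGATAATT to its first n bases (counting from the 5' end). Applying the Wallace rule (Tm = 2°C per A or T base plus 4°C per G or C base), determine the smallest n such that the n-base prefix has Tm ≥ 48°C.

n = 18

First 17 bases: AGTTGAAGAATGACGTT → Tm = 46°C (< 48°C)
First 18 bases: AGTTGAAGAATGACGTTA → Tm = 48°C (≥ 48°C)
Each additional base adds 2°C (A/T) or 4°C (G/C), so Tm is non-decreasing in n; n = 18 is the first length to reach 48°C.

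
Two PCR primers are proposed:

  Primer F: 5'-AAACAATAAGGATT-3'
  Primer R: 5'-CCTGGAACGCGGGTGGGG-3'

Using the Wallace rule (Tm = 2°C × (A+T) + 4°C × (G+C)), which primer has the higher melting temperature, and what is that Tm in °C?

Primer R, 64°C

Primer F: A+T=11, G+C=3 → Tm = 2(11)+4(3) = 34°C
Primer R: A+T=4, G+C=14 → Tm = 2(4)+4(14) = 64°C
34°C vs 64°C → primer R is higher.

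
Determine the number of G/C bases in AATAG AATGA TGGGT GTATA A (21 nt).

6

Base counts: G=6, C=0, T=6, A=9
G+C = 6 + 0 = 6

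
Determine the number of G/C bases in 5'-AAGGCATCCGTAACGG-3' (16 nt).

A=5, C=4, T=2, G=5
Total G or C: 5 + 4 = 9

9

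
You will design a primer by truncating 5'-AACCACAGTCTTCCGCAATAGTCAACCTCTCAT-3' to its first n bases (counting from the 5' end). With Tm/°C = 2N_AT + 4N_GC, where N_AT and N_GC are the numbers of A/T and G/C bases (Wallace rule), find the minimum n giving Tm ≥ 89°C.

n = 31

First 30 bases: AACCACAGTCTTCCGCAATAGTCAACCTCT → Tm = 88°C (< 89°C)
First 31 bases: AACCACAGTCTTCCGCAATAGTCAACCTCTC → Tm = 92°C (≥ 89°C)
Each additional base adds 2°C (A/T) or 4°C (G/C), so Tm is non-decreasing in n; n = 31 is the first length to reach 89°C.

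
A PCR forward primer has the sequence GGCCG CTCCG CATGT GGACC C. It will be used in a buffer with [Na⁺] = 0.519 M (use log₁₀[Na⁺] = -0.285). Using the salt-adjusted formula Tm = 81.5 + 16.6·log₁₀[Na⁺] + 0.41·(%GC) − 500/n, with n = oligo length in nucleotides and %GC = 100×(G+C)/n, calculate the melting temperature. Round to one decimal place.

Length n = 21. G=7, T=3, C=9, A=2
G+C = 16, so %GC = 16/21 × 100 = 76.19%
Salt term: 16.6 × (-0.285) = -4.731
GC term: 0.41 × 76.19 = 31.238; length term: −500/21 = −23.81
Tm = 81.5 + (-4.731) + 31.238 − 23.81 = 84.197 → 84.2°C

84.2°C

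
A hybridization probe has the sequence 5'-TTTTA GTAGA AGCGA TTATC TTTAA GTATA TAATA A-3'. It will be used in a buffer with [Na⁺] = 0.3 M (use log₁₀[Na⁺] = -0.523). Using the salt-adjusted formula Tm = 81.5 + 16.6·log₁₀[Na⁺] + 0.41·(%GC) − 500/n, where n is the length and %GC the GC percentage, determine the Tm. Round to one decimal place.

66.9°C

Length n = 36. Scanning the sequence gives C=2, A=14, T=15, G=5.
G+C = 7, so %GC = 7/36 × 100 = 19.444%
Salt term: 16.6 × (-0.523) = -8.682
GC term: 0.41 × 19.444 = 7.972; length term: −500/36 = −13.889
Tm = 81.5 + (-8.682) + 7.972 − 13.889 = 66.901 → 66.9°C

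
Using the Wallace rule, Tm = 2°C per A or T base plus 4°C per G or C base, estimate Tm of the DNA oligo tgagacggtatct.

Scanning the sequence gives C=2, A=3, T=4, G=4.
A+T = 7, G+C = 6
Tm = 4·6 + 2·7 = 24 + 14 = 38°C

38°C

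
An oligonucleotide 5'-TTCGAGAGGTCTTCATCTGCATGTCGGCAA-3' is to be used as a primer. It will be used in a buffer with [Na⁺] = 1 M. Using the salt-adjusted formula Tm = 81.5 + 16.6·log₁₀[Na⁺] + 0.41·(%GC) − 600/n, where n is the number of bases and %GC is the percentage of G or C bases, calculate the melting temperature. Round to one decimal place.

82.0°C

Length n = 30. Base counts: G=8, C=7, A=6, T=9
G+C = 15, so %GC = 15/30 × 100 = 50%
Salt term: 16.6 × (0) = 0
GC term: 0.41 × 50 = 20.5; length term: −600/30 = −20
Tm = 81.5 + (0) + 20.5 − 20 = 82 → 82.0°C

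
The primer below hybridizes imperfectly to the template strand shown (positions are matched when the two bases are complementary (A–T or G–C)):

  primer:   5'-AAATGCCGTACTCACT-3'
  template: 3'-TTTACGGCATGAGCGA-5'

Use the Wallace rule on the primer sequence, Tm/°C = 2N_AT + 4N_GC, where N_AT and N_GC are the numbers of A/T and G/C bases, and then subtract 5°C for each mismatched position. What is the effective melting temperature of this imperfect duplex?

Primer base counts: A=5, T=4, G=2, C=5 → A+T=9, G+C=7
Perfect-match Tm = 2(9) + 4(7) = 18 + 28 = 46°C
Mismatches (positions where the bases are not complementary): 1 (at position 14)
Effective Tm = 46 − 1×5 = 46 − 5 = 41°C

41°C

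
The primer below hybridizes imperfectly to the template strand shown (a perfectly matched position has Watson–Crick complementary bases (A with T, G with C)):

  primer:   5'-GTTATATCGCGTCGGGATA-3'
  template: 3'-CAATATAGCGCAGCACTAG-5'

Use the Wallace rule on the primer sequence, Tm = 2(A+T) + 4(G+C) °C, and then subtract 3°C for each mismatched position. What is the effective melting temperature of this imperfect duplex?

50°C

Primer base counts: A=4, T=6, G=6, C=3 → A+T=10, G+C=9
Perfect-match Tm = 2(10) + 4(9) = 20 + 36 = 56°C
Mismatches (positions where the bases are not complementary): 2 (at positions 15, 19)
Effective Tm = 56 − 2×3 = 56 − 6 = 50°C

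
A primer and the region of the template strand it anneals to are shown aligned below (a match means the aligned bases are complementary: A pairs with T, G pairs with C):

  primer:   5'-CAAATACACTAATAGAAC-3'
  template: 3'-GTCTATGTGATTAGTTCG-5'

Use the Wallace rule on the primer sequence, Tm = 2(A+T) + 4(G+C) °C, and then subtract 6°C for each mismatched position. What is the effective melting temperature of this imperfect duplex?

22°C

Primer base counts: A=10, T=3, G=1, C=4 → A+T=13, G+C=5
Perfect-match Tm = 2(13) + 4(5) = 26 + 20 = 46°C
Mismatches (positions where the bases are not complementary): 4 (at positions 3, 14, 15, 17)
Effective Tm = 46 − 4×6 = 46 − 24 = 22°C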